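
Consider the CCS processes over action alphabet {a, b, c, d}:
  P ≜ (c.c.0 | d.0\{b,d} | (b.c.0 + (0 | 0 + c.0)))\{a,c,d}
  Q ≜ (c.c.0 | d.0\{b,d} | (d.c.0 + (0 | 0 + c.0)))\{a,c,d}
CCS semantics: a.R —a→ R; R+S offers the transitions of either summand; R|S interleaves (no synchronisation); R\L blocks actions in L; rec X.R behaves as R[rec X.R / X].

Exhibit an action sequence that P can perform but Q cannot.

b

P's transition system — 2 states:
  u0 = (c.c.0 | d.0\{b,d} | (b.c.0 + (0 | 0 + c.0)))\{a,c,d} → =b=> u1
  u1 = (c.c.0 | d.0\{b,d} | c.0)\{a,c,d} → deadlocked
Q's transition system — 1 states:
  v0 = (c.c.0 | d.0\{b,d} | (d.c.0 + (0 | 0 + c.0)))\{a,c,d} → deadlocked
Executing b from P (initial set {u0}):
  [1] b ⇒ {u1}
  ✓ P
Executing b from Q (initial set {v0}):
  [1] b ⇒ ∅  — Q cannot continue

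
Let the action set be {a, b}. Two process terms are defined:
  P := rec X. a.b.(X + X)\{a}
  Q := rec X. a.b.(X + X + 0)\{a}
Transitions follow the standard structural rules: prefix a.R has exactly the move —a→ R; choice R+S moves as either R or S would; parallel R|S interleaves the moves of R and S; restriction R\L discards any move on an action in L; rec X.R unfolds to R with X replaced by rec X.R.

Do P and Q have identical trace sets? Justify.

LTS(P): 3 reachable states
  u0 = rec X. a.b.(X + X)\{a} ⊢ -a-> u1
  u1 = b.((rec X. a.b.(X + X)\{a}) + (rec X. a.b.(X + X)\{a}))\{a} ⊢ -b-> u2
  u2 = ((rec X. a.b.(X + X)\{a}) + (rec X. a.b.(X + X)\{a}))\{a} ⊢ stopped
LTS(Q): 3 reachable states
  v0 = rec X. a.b.(X + X + 0)\{a} ⊢ -a-> v1
  v1 = b.((rec X. a.b.(X + X + 0)\{a}) + (rec X. a.b.(X + X + 0)\{a}) + 0)\{a} ⊢ -b-> v2
  v2 = ((rec X. a.b.(X + X + 0)\{a}) + (rec X. a.b.(X + X + 0)\{a}) + 0)\{a} ⊢ stopped
Partition-refinement fixed point:
  B0 = {u0, v0}
  B1 = {u1, v1}
  B2 = {u2, v2}
u0 ∈ B0, v0 ∈ B0 → same block
Bisimilar ⇒ trace-equivalent.

traces(P) = traces(Q)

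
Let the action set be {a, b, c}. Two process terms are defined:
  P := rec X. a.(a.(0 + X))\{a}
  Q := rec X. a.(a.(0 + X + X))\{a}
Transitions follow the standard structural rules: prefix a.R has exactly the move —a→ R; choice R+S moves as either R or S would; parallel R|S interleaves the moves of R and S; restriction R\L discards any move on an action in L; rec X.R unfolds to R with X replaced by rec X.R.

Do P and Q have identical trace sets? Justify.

YES

LTS(P): 2 reachable states
  s0 = rec X. a.(a.(0 + X))\{a} | —a→ s1
  s1 = (a.(0 + (rec X. a.(a.(0 + X))\{a})))\{a} | deadlocked
LTS(Q): 2 reachable states
  t0 = rec X. a.(a.(0 + X + X))\{a} | —a→ t1
  t1 = (a.(0 + (rec X. a.(a.(0 + X + X))\{a}) + (rec X. a.(a.(0 + X + X))\{a})))\{a} | deadlocked
Bisimilarity quotient blocks:
  B0 = {s0, t0}
  B1 = {s1, t1}
s0 ∈ B0, t0 ∈ B0 → same block
Bisimilar ⇒ trace-equivalent.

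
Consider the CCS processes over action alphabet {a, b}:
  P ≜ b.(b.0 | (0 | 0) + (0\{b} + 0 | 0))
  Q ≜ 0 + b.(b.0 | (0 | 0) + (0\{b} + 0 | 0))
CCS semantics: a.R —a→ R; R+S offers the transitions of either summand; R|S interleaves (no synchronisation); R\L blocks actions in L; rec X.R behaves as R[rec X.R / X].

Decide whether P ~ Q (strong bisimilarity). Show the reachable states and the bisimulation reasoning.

bisimilar

LTS(P): 3 reachable states
  u0 = b.(b.0 | (0 | 0) + (0\{b} + 0 | 0)) → ··b··> u1
  u1 = b.0 | (0 | 0) + (0\{b} + 0 | 0) → ··b··> u2
  u2 = 0 | (0 | 0) → stopped
LTS(Q): 3 reachable states
  v0 = 0 + b.(b.0 | (0 | 0) + (0\{b} + 0 | 0)) → ··b··> v1
  v1 = b.0 | (0 | 0) + (0\{b} + 0 | 0) → ··b··> v2
  v2 = 0 | (0 | 0) → stopped
Bisimilarity quotient blocks:
  B0 = {u0, v0}
  B1 = {u1, v1}
  B2 = {u2, v2}
u0 ∈ B0, v0 ∈ B0 → same block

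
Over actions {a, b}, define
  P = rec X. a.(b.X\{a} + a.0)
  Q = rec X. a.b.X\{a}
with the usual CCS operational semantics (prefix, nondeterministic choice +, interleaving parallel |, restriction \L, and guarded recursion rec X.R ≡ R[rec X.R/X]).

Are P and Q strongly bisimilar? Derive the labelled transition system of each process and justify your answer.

NO

Reachable graph of P (4 states):
  p0 = rec X. a.(b.X\{a} + a.0) | ··a··> p1
  p1 = b.(rec X. a.(b.X\{a} + a.0))\{a} + a.0 | ··a··> p2, ··b··> p3
  p2 = 0 | ·
  p3 = (rec X. a.(b.X\{a} + a.0))\{a} | ·
Reachable graph of Q (3 states):
  q0 = rec X. a.b.X\{a} | ··a··> q1
  q1 = b.(rec X. a.b.X\{a})\{a} | ··b··> q2
  q2 = (rec X. a.b.X\{a})\{a} | ·
Coarsest stable partition (strong bisimilarity classes):
  B0 = {p0}
  B1 = {p1}
  B2 = {p2, p3, q2}
  B3 = {q0}
  B4 = {q1}
p0 ∈ B0, q0 ∈ B3 → different blocks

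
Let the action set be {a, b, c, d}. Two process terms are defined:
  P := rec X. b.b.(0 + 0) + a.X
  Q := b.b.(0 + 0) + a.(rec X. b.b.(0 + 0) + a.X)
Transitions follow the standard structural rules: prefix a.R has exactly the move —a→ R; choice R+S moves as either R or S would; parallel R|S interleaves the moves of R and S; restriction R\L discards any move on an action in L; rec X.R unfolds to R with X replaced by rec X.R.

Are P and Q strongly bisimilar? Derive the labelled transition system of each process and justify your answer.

bisimilar

P's transition system — 3 states:
  m0 = rec X. b.b.(0 + 0) + a.X has moves =a=> m0, =b=> m1
  m1 = b.(0 + 0) has moves =b=> m2
  m2 = 0 + 0 has moves stopped
Q's transition system — 4 states:
  n0 = b.b.(0 + 0) + a.(rec X. b.b.(0 + 0) + a.X) has moves =a=> n1, =b=> n2
  n1 = rec X. b.b.(0 + 0) + a.X has moves =a=> n1, =b=> n2
  n2 = b.(0 + 0) has moves =b=> n3
  n3 = 0 + 0 has moves stopped
Bisimilarity quotient blocks:
  B0 = {m0, n0, n1}
  B1 = {m1, n2}
  B2 = {m2, n3}
m0 ∈ B0, n0 ∈ B0 → same block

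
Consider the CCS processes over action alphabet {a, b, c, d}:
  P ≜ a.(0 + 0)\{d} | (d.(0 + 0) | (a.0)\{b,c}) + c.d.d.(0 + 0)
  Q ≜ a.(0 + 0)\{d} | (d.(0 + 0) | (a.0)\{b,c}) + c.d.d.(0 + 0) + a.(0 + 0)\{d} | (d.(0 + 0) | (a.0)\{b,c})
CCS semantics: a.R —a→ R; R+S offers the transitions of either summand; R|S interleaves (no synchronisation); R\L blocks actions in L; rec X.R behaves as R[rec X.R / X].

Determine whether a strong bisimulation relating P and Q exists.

bisimilar

P's transition system — 11 states:
  p0 = a.(0 + 0)\{d} | (d.(0 + 0) | (a.0)\{b,c}) + c.d.d.(0 + 0) ⊢ --a--▸ p1, --a--▸ p2, --c--▸ p3, --d--▸ p4
  p1 = (0 + 0)\{d} | (d.(0 + 0) | (a.0)\{b,c}) ⊢ --a--▸ p5, --d--▸ p6
  p2 = a.(0 + 0)\{d} | (d.(0 + 0) | 0\{b,c}) ⊢ --a--▸ p5, --d--▸ p7
  p3 = d.d.(0 + 0) ⊢ --d--▸ p8
  p4 = a.(0 + 0)\{d} | ((0 + 0) | (a.0)\{b,c}) ⊢ --a--▸ p6, --a--▸ p7
  p5 = (0 + 0)\{d} | (d.(0 + 0) | 0\{b,c}) ⊢ --d--▸ p9
  p6 = (0 + 0)\{d} | ((0 + 0) | (a.0)\{b,c}) ⊢ --a--▸ p9
  p7 = a.(0 + 0)\{d} | ((0 + 0) | 0\{b,c}) ⊢ --a--▸ p9
  p8 = d.(0 + 0) ⊢ --d--▸ p10
  p9 = (0 + 0)\{d} | ((0 + 0) | 0\{b,c}) ⊢ ∅
  p10 = 0 + 0 ⊢ ∅
Q's transition system — 11 states:
  q0 = a.(0 + 0)\{d} | (d.(0 + 0) | (a.0)\{b,c}) + c.d.d.(0 + 0) + a.(0 + 0)\{d} | (d.(0 + 0) | (a.0)\{b,c}) ⊢ --a--▸ q1, --a--▸ q2, --c--▸ q3, --d--▸ q4
  q1 = (0 + 0)\{d} | (d.(0 + 0) | (a.0)\{b,c}) ⊢ --a--▸ q5, --d--▸ q6
  q2 = a.(0 + 0)\{d} | (d.(0 + 0) | 0\{b,c}) ⊢ --a--▸ q5, --d--▸ q7
  q3 = d.d.(0 + 0) ⊢ --d--▸ q8
  q4 = a.(0 + 0)\{d} | ((0 + 0) | (a.0)\{b,c}) ⊢ --a--▸ q6, --a--▸ q7
  q5 = (0 + 0)\{d} | (d.(0 + 0) | 0\{b,c}) ⊢ --d--▸ q9
  q6 = (0 + 0)\{d} | ((0 + 0) | (a.0)\{b,c}) ⊢ --a--▸ q9
  q7 = a.(0 + 0)\{d} | ((0 + 0) | 0\{b,c}) ⊢ --a--▸ q9
  q8 = d.(0 + 0) ⊢ --d--▸ q10
  q9 = (0 + 0)\{d} | ((0 + 0) | 0\{b,c}) ⊢ ∅
  q10 = 0 + 0 ⊢ ∅
Bisimilarity quotient blocks:
  B0 = {p0, q0}
  B1 = {p1, p2, q1, q2}
  B2 = {p6, p7, q6, q7}
  B3 = {p10, p9, q10, q9}
  B4 = {p5, p8, q5, q8}
  B5 = {p4, q4}
  B6 = {p3, q3}
p0 ∈ B0, q0 ∈ B0 → same block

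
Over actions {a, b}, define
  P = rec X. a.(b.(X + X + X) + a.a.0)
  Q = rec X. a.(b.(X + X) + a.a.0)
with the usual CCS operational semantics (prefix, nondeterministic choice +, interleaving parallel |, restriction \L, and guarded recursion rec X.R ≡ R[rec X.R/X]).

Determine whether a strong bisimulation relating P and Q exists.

LTS(P): 5 reachable states
  p0 = rec X. a.(b.(X + X + X) + a.a.0) has moves --a--▸ p1
  p1 = b.((rec X. a.(b.(X + X + X) + a.a.0)) + (rec X. a.(b.(X + X + X) + a.a.0)) + (rec X. a.(b.(X + X + X) + a.a.0))) + a.a.0 has moves --a--▸ p2, --b--▸ p3
  p2 = a.0 has moves --a--▸ p4
  p3 = (rec X. a.(b.(X + X + X) + a.a.0)) + (rec X. a.(b.(X + X + X) + a.a.0)) + (rec X. a.(b.(X + X + X) + a.a.0)) has moves --a--▸ p1
  p4 = 0 has moves deadlocked
LTS(Q): 5 reachable states
  q0 = rec X. a.(b.(X + X) + a.a.0) has moves --a--▸ q1
  q1 = b.((rec X. a.(b.(X + X) + a.a.0)) + (rec X. a.(b.(X + X) + a.a.0))) + a.a.0 has moves --a--▸ q2, --b--▸ q3
  q2 = a.0 has moves --a--▸ q4
  q3 = (rec X. a.(b.(X + X) + a.a.0)) + (rec X. a.(b.(X + X) + a.a.0)) has moves --a--▸ q1
  q4 = 0 has moves deadlocked
Coarsest stable partition (strong bisimilarity classes):
  B0 = {p0, p3, q0, q3}
  B1 = {p1, q1}
  B2 = {p2, q2}
  B3 = {p4, q4}
p0 ∈ B0, q0 ∈ B0 → same block

YES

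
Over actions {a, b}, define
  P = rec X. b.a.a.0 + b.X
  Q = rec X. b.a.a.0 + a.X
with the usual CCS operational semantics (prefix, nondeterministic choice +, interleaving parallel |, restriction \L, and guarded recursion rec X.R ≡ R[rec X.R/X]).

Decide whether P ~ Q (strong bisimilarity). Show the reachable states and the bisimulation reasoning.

Reachable graph of P (4 states):
  p0 = rec X. b.a.a.0 + b.X has moves —b→ p0, —b→ p1
  p1 = a.a.0 has moves —a→ p2
  p2 = a.0 has moves —a→ p3
  p3 = 0 has moves ·
Reachable graph of Q (4 states):
  q0 = rec X. b.a.a.0 + a.X has moves —a→ q0, —b→ q1
  q1 = a.a.0 has moves —a→ q2
  q2 = a.0 has moves —a→ q3
  q3 = 0 has moves ·
Partition-refinement fixed point:
  B0 = {p0}
  B1 = {p1, q1}
  B2 = {p2, q2}
  B3 = {p3, q3}
  B4 = {q0}
p0 ∈ B0, q0 ∈ B4 → different blocks

not bisimilar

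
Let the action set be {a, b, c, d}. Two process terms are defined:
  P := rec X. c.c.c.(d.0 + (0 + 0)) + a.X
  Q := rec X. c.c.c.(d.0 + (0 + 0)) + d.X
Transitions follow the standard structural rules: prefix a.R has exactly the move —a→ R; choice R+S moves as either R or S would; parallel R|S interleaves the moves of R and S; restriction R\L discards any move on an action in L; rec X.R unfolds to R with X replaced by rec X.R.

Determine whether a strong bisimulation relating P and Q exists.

not bisimilar

LTS(P): 5 reachable states
  s0 = rec X. c.c.c.(d.0 + (0 + 0)) + a.X | —a→ s0, —c→ s1
  s1 = c.c.(d.0 + (0 + 0)) | —c→ s2
  s2 = c.(d.0 + (0 + 0)) | —c→ s3
  s3 = d.0 + (0 + 0) | —d→ s4
  s4 = 0 | ·
LTS(Q): 5 reachable states
  t0 = rec X. c.c.c.(d.0 + (0 + 0)) + d.X | —c→ t1, —d→ t0
  t1 = c.c.(d.0 + (0 + 0)) | —c→ t2
  t2 = c.(d.0 + (0 + 0)) | —c→ t3
  t3 = d.0 + (0 + 0) | —d→ t4
  t4 = 0 | ·
Coarsest stable partition (strong bisimilarity classes):
  B0 = {s0}
  B1 = {s1, t1}
  B2 = {s2, t2}
  B3 = {s3, t3}
  B4 = {s4, t4}
  B5 = {t0}
s0 ∈ B0, t0 ∈ B5 → different blocks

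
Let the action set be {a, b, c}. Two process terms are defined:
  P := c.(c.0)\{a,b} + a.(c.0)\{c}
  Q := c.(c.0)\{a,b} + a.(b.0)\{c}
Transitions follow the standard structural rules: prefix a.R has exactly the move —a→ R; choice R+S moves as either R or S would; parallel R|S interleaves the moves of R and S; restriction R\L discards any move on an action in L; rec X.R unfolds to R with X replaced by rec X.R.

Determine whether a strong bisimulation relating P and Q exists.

not bisimilar

P's transition system — 4 states:
  s0 = c.(c.0)\{a,b} + a.(c.0)\{c} → --a--▸ s1, --c--▸ s2
  s1 = (c.0)\{c} → ·
  s2 = (c.0)\{a,b} → --c--▸ s3
  s3 = 0\{a,b} → ·
Q's transition system — 5 states:
  t0 = c.(c.0)\{a,b} + a.(b.0)\{c} → --a--▸ t1, --c--▸ t2
  t1 = (b.0)\{c} → --b--▸ t3
  t2 = (c.0)\{a,b} → --c--▸ t4
  t3 = 0\{c} → ·
  t4 = 0\{a,b} → ·
Bisimilarity quotient blocks:
  B0 = {s0}
  B1 = {s2, t2}
  B2 = {s1, s3, t3, t4}
  B3 = {t0}
  B4 = {t1}
s0 ∈ B0, t0 ∈ B3 → different blocks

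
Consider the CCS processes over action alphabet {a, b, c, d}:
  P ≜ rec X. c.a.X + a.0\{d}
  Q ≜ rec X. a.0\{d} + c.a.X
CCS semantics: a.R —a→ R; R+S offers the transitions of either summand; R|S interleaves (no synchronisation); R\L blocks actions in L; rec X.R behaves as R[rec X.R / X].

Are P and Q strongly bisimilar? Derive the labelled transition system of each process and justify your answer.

YES

Reachable graph of P (3 states):
  u0 = rec X. c.a.X + a.0\{d} has moves —a→ u1, —c→ u2
  u1 = 0\{d} has moves stopped
  u2 = a.(rec X. c.a.X + a.0\{d}) has moves —a→ u0
Reachable graph of Q (3 states):
  v0 = rec X. a.0\{d} + c.a.X has moves —a→ v1, —c→ v2
  v1 = 0\{d} has moves stopped
  v2 = a.(rec X. a.0\{d} + c.a.X) has moves —a→ v0
Partition-refinement fixed point:
  B0 = {u0, v0}
  B1 = {u2, v2}
  B2 = {u1, v1}
u0 ∈ B0, v0 ∈ B0 → same block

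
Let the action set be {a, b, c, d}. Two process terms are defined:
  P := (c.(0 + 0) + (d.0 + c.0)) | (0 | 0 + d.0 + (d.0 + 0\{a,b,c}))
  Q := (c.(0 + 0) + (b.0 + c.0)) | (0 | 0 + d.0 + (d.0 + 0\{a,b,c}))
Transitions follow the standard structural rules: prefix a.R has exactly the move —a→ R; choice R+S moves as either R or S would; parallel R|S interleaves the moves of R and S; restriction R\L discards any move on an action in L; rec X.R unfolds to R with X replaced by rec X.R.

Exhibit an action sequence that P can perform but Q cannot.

dd

P's transition system — 6 states:
  m0 = (c.(0 + 0) + (d.0 + c.0)) | (0 | 0 + d.0 + (d.0 + 0\{a,b,c})) | --c--▸ m1, --c--▸ m2, --d--▸ m2, --d--▸ m3
  m1 = (0 + 0) | (0 | 0 + d.0 + (d.0 + 0\{a,b,c})) | --d--▸ m4
  m2 = 0 | (0 | 0 + d.0 + (d.0 + 0\{a,b,c})) | --d--▸ m5
  m3 = (c.(0 + 0) + (d.0 + c.0)) | 0 | --c--▸ m4, --c--▸ m5, --d--▸ m5
  m4 = (0 + 0) | 0 | ·
  m5 = 0 | 0 | ·
Q's transition system — 6 states:
  n0 = (c.(0 + 0) + (b.0 + c.0)) | (0 | 0 + d.0 + (d.0 + 0\{a,b,c})) | --b--▸ n1, --c--▸ n1, --c--▸ n2, --d--▸ n3
  n1 = 0 | (0 | 0 + d.0 + (d.0 + 0\{a,b,c})) | --d--▸ n4
  n2 = (0 + 0) | (0 | 0 + d.0 + (d.0 + 0\{a,b,c})) | --d--▸ n5
  n3 = (c.(0 + 0) + (b.0 + c.0)) | 0 | --b--▸ n4, --c--▸ n4, --c--▸ n5
  n4 = 0 | 0 | ·
  n5 = (0 + 0) | 0 | ·
Run σ = ⟨dd⟩ on P: start {m0}
  [1] d ⇒ {m2, m3}
  [2] d ⇒ {m5}
  ✓ P
Run σ = ⟨dd⟩ on Q: start {n0}
  [1] d ⇒ {n3}
  [2] d ⇒ no successor for Q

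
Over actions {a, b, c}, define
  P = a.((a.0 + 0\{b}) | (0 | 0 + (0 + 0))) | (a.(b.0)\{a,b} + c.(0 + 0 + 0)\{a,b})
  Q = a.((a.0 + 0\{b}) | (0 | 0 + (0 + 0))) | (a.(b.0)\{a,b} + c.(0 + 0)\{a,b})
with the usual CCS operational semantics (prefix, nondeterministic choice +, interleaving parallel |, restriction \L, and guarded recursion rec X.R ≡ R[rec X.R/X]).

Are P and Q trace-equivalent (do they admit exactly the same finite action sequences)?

Reachable graph of P (9 states):
  s0 = a.((a.0 + 0\{b}) | (0 | 0 + (0 + 0))) | (a.(b.0)\{a,b} + c.(0 + 0 + 0)\{a,b}) | ··a··> s1, ··a··> s2, ··c··> s3
  s1 = (a.0 + 0\{b}) | (0 | 0 + (0 + 0)) | (a.(b.0)\{a,b} + c.(0 + 0 + 0)\{a,b}) | ··a··> s4, ··a··> s5, ··c··> s6
  s2 = a.((a.0 + 0\{b}) | (0 | 0 + (0 + 0))) | (b.0)\{a,b} | ··a··> s4
  s3 = a.((a.0 + 0\{b}) | (0 | 0 + (0 + 0))) | (0 + 0 + 0)\{a,b} | ··a··> s6
  s4 = (a.0 + 0\{b}) | (0 | 0 + (0 + 0)) | (b.0)\{a,b} | ··a··> s7
  s5 = 0 | (0 | 0 + (0 + 0)) | (a.(b.0)\{a,b} + c.(0 + 0 + 0)\{a,b}) | ··a··> s7, ··c··> s8
  s6 = (a.0 + 0\{b}) | (0 | 0 + (0 + 0)) | (0 + 0 + 0)\{a,b} | ··a··> s8
  s7 = 0 | (0 | 0 + (0 + 0)) | (b.0)\{a,b} | ·
  s8 = 0 | (0 | 0 + (0 + 0)) | (0 + 0 + 0)\{a,b} | ·
Reachable graph of Q (9 states):
  t0 = a.((a.0 + 0\{b}) | (0 | 0 + (0 + 0))) | (a.(b.0)\{a,b} + c.(0 + 0)\{a,b}) | ··a··> t1, ··a··> t2, ··c··> t3
  t1 = (a.0 + 0\{b}) | (0 | 0 + (0 + 0)) | (a.(b.0)\{a,b} + c.(0 + 0)\{a,b}) | ··a··> t4, ··a··> t5, ··c··> t6
  t2 = a.((a.0 + 0\{b}) | (0 | 0 + (0 + 0))) | (b.0)\{a,b} | ··a··> t4
  t3 = a.((a.0 + 0\{b}) | (0 | 0 + (0 + 0))) | (0 + 0)\{a,b} | ··a··> t6
  t4 = (a.0 + 0\{b}) | (0 | 0 + (0 + 0)) | (b.0)\{a,b} | ··a··> t7
  t5 = 0 | (0 | 0 + (0 + 0)) | (a.(b.0)\{a,b} + c.(0 + 0)\{a,b}) | ··a··> t7, ··c··> t8
  t6 = (a.0 + 0\{b}) | (0 | 0 + (0 + 0)) | (0 + 0)\{a,b} | ··a··> t8
  t7 = 0 | (0 | 0 + (0 + 0)) | (b.0)\{a,b} | ·
  t8 = 0 | (0 | 0 + (0 + 0)) | (0 + 0)\{a,b} | ·
Coarsest stable partition (strong bisimilarity classes):
  B0 = {s0, t0}
  B1 = {s1, t1}
  B2 = {s4, s6, t4, t6}
  B3 = {s7, s8, t7, t8}
  B4 = {s5, t5}
  B5 = {s2, s3, t2, t3}
s0 ∈ B0, t0 ∈ B0 → same block
Bisimilar ⇒ trace-equivalent.

traces(P) = traces(Q)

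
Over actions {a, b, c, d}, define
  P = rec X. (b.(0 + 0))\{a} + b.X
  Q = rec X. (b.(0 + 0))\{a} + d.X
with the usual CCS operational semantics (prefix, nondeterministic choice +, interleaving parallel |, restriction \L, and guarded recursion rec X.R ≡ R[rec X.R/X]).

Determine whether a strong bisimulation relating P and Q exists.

LTS(P): 2 reachable states
  u0 = rec X. (b.(0 + 0))\{a} + b.X → =b=> u0, =b=> u1
  u1 = (0 + 0)\{a} → ∅
LTS(Q): 2 reachable states
  v0 = rec X. (b.(0 + 0))\{a} + d.X → =b=> v1, =d=> v0
  v1 = (0 + 0)\{a} → ∅
Partition-refinement fixed point:
  B0 = {u0}
  B1 = {u1, v1}
  B2 = {v0}
u0 ∈ B0, v0 ∈ B2 → different blocks

NO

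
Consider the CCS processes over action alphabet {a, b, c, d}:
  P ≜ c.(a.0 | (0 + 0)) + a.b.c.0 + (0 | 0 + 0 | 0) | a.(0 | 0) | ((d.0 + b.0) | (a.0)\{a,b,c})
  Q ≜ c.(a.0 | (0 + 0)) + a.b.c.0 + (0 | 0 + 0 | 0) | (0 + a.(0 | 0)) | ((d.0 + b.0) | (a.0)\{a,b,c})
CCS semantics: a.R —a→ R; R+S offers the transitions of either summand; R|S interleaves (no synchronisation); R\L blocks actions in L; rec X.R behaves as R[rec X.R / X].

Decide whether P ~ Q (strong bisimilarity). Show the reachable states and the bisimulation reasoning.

LTS(P): 9 reachable states
  m0 = c.(a.0 | (0 + 0)) + a.b.c.0 + (0 | 0 + 0 | 0) | a.(0 | 0) | ((d.0 + b.0) | (a.0)\{a,b,c}) → -a-> m1, -a-> m2, -b-> m3, -c-> m4, -d-> m3
  m1 = (0 | 0 + 0 | 0) | (0 | 0) | ((d.0 + b.0) | (a.0)\{a,b,c}) → -b-> m5, -d-> m5
  m2 = b.c.0 → -b-> m6
  m3 = (0 | 0 + 0 | 0) | a.(0 | 0) | (0 | (a.0)\{a,b,c}) → -a-> m5
  m4 = a.0 | (0 + 0) → -a-> m7
  m5 = (0 | 0 + 0 | 0) | (0 | 0) | (0 | (a.0)\{a,b,c}) → (no moves)
  m6 = c.0 → -c-> m8
  m7 = 0 | (0 + 0) → (no moves)
  m8 = 0 → (no moves)
LTS(Q): 9 reachable states
  n0 = c.(a.0 | (0 + 0)) + a.b.c.0 + (0 | 0 + 0 | 0) | (0 + a.(0 | 0)) | ((d.0 + b.0) | (a.0)\{a,b,c}) → -a-> n1, -a-> n2, -b-> n3, -c-> n4, -d-> n3
  n1 = (0 | 0 + 0 | 0) | (0 | 0) | ((d.0 + b.0) | (a.0)\{a,b,c}) → -b-> n5, -d-> n5
  n2 = b.c.0 → -b-> n6
  n3 = (0 | 0 + 0 | 0) | (0 + a.(0 | 0)) | (0 | (a.0)\{a,b,c}) → -a-> n5
  n4 = a.0 | (0 + 0) → -a-> n7
  n5 = (0 | 0 + 0 | 0) | (0 | 0) | (0 | (a.0)\{a,b,c}) → (no moves)
  n6 = c.0 → -c-> n8
  n7 = 0 | (0 + 0) → (no moves)
  n8 = 0 → (no moves)
Bisimilarity quotient blocks:
  B0 = {m0, n0}
  B1 = {m1, n1}
  B2 = {m5, m7, m8, n5, n7, n8}
  B3 = {m3, m4, n3, n4}
  B4 = {m2, n2}
  B5 = {m6, n6}
m0 ∈ B0, n0 ∈ B0 → same block

bisimilar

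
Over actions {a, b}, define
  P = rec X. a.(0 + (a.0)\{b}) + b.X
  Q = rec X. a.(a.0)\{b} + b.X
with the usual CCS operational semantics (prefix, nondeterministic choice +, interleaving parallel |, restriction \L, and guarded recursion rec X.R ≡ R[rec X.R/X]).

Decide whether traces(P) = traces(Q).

traces(P) = traces(Q)

Reachable graph of P (3 states):
  p0 = rec X. a.(0 + (a.0)\{b}) + b.X ⊢ ··a··> p1, ··b··> p0
  p1 = 0 + (a.0)\{b} ⊢ ··a··> p2
  p2 = 0\{b} ⊢ deadlocked
Reachable graph of Q (3 states):
  q0 = rec X. a.(a.0)\{b} + b.X ⊢ ··a··> q1, ··b··> q0
  q1 = (a.0)\{b} ⊢ ··a··> q2
  q2 = 0\{b} ⊢ deadlocked
Bisimilarity quotient blocks:
  B0 = {p0, q0}
  B1 = {p1, q1}
  B2 = {p2, q2}
p0 ∈ B0, q0 ∈ B0 → same block
Bisimilar ⇒ trace-equivalent.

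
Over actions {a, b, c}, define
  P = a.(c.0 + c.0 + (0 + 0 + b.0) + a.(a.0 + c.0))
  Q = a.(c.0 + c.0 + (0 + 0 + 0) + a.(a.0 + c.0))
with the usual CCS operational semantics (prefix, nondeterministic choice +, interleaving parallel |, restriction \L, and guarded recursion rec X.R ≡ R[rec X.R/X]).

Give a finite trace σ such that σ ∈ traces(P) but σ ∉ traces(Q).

ab

Reachable graph of P (4 states):
  m0 = a.(c.0 + c.0 + (0 + 0 + b.0) + a.(a.0 + c.0)) → --a--▸ m1
  m1 = c.0 + c.0 + (0 + 0 + b.0) + a.(a.0 + c.0) → --a--▸ m2, --b--▸ m3, --c--▸ m3
  m2 = a.0 + c.0 → --a--▸ m3, --c--▸ m3
  m3 = 0 → stopped
Reachable graph of Q (4 states):
  n0 = a.(c.0 + c.0 + (0 + 0 + 0) + a.(a.0 + c.0)) → --a--▸ n1
  n1 = c.0 + c.0 + (0 + 0 + 0) + a.(a.0 + c.0) → --a--▸ n2, --c--▸ n3
  n2 = a.0 + c.0 → --a--▸ n3, --c--▸ n3
  n3 = 0 → stopped
Executing ab from P (initial set {m0}):
  [1] a ⇒ {m1}
  [2] b ⇒ {m3}
  P completes σ.
Executing ab from Q (initial set {n0}):
  [1] a ⇒ {n1}
  [2] b ⇒ ∅ (Q stuck)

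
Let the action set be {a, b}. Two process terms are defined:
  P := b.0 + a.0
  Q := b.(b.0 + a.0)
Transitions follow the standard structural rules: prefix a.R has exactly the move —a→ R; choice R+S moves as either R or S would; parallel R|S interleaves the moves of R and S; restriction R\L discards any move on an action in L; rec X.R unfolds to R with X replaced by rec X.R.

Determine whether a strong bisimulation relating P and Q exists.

NO

LTS(P): 2 reachable states
  m0 = b.0 + a.0 has moves --a--▸ m1, --b--▸ m1
  m1 = 0 has moves stopped
LTS(Q): 3 reachable states
  n0 = b.(b.0 + a.0) has moves --b--▸ n1
  n1 = b.0 + a.0 has moves --a--▸ n2, --b--▸ n2
  n2 = 0 has moves stopped
Bisimilarity quotient blocks:
  B0 = {m0, n1}
  B1 = {m1, n2}
  B2 = {n0}
m0 ∈ B0, n0 ∈ B2 → different blocks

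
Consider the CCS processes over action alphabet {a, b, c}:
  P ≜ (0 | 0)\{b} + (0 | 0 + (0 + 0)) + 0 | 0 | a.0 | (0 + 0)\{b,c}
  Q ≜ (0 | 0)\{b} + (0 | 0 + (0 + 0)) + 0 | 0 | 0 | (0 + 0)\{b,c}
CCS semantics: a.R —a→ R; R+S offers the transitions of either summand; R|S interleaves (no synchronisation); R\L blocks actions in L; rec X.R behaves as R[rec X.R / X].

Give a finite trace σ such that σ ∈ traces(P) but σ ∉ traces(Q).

LTS(P): 2 reachable states
  p0 = (0 | 0)\{b} + (0 | 0 + (0 + 0)) + 0 | 0 | a.0 | (0 + 0)\{b,c} ⊢ —a→ p1
  p1 = 0 | 0 | 0 | (0 + 0)\{b,c} ⊢ (no moves)
LTS(Q): 1 reachable states
  q0 = (0 | 0)\{b} + (0 | 0 + (0 + 0)) + 0 | 0 | 0 | (0 + 0)\{b,c} ⊢ (no moves)
Executing a from P (initial set {p0}):
  step 1 (a): {p1}
  ✓ P
Executing a from Q (initial set {q0}):
  step 1 (a): ∅  — Q cannot continue

a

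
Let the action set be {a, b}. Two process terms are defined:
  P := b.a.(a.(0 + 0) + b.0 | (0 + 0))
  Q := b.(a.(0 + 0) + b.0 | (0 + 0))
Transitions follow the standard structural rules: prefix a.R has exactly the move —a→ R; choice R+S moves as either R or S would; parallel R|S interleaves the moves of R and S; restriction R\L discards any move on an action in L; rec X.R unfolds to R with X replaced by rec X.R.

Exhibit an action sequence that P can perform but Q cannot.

Reachable graph of P (5 states):
  p0 = b.a.(a.(0 + 0) + b.0 | (0 + 0)) → =b=> p1
  p1 = a.(a.(0 + 0) + b.0 | (0 + 0)) → =a=> p2
  p2 = a.(0 + 0) + b.0 | (0 + 0) → =a=> p3, =b=> p4
  p3 = 0 + 0 → (no moves)
  p4 = 0 | (0 + 0) → (no moves)
Reachable graph of Q (4 states):
  q0 = b.(a.(0 + 0) + b.0 | (0 + 0)) → =b=> q1
  q1 = a.(0 + 0) + b.0 | (0 + 0) → =a=> q2, =b=> q3
  q2 = 0 + 0 → (no moves)
  q3 = 0 | (0 + 0) → (no moves)
Executing baa from P (initial set {p0}):
  after b @ step 1: {p1}
  after a @ step 2: {p2}
  after a @ step 3: {p3}
  — P admits the full trace.
Executing baa from Q (initial set {q0}):
  after b @ step 1: {q1}
  after a @ step 2: {q2}
  after a @ step 3: ∅ (Q stuck)

baa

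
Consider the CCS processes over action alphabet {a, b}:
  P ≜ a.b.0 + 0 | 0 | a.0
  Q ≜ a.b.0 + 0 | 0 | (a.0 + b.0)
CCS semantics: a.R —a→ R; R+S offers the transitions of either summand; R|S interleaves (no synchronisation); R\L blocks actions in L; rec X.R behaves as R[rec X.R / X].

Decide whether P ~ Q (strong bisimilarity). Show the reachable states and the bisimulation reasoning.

P's transition system — 4 states:
  p0 = a.b.0 + 0 | 0 | a.0 :: —a→ p1, —a→ p2
  p1 = 0 | 0 | 0 :: (no moves)
  p2 = b.0 :: —b→ p3
  p3 = 0 :: (no moves)
Q's transition system — 4 states:
  q0 = a.b.0 + 0 | 0 | (a.0 + b.0) :: —a→ q1, —a→ q2, —b→ q1
  q1 = 0 | 0 | 0 :: (no moves)
  q2 = b.0 :: —b→ q3
  q3 = 0 :: (no moves)
Bisimilarity quotient blocks:
  B0 = {p0}
  B1 = {p2, q2}
  B2 = {p1, p3, q1, q3}
  B3 = {q0}
p0 ∈ B0, q0 ∈ B3 → different blocks

P ≁ Q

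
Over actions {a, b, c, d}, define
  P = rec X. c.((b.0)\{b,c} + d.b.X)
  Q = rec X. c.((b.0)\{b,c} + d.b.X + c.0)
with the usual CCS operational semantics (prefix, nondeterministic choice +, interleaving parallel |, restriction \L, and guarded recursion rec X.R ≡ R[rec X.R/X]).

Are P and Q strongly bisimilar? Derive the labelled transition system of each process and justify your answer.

LTS(P): 3 reachable states
  u0 = rec X. c.((b.0)\{b,c} + d.b.X) | -c-> u1
  u1 = (b.0)\{b,c} + d.b.(rec X. c.((b.0)\{b,c} + d.b.X)) | -d-> u2
  u2 = b.(rec X. c.((b.0)\{b,c} + d.b.X)) | -b-> u0
LTS(Q): 4 reachable states
  v0 = rec X. c.((b.0)\{b,c} + d.b.X + c.0) | -c-> v1
  v1 = (b.0)\{b,c} + d.b.(rec X. c.((b.0)\{b,c} + d.b.X + c.0)) + c.0 | -c-> v2, -d-> v3
  v2 = 0 | (no moves)
  v3 = b.(rec X. c.((b.0)\{b,c} + d.b.X + c.0)) | -b-> v0
Bisimilarity quotient blocks:
  B0 = {u0}
  B1 = {u1}
  B2 = {u2}
  B3 = {v0}
  B4 = {v1}
  B5 = {v3}
  B6 = {v2}
u0 ∈ B0, v0 ∈ B3 → different blocks

not bisimilar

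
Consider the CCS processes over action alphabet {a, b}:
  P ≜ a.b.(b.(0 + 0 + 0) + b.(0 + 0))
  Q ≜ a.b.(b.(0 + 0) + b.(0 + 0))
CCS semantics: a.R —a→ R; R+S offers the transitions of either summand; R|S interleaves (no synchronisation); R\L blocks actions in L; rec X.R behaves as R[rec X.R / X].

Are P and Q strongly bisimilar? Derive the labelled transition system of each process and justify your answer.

bisimilar

Reachable graph of P (5 states):
  s0 = a.b.(b.(0 + 0 + 0) + b.(0 + 0)) → =a=> s1
  s1 = b.(b.(0 + 0 + 0) + b.(0 + 0)) → =b=> s2
  s2 = b.(0 + 0 + 0) + b.(0 + 0) → =b=> s3, =b=> s4
  s3 = 0 + 0 → ∅
  s4 = 0 + 0 + 0 → ∅
Reachable graph of Q (4 states):
  t0 = a.b.(b.(0 + 0) + b.(0 + 0)) → =a=> t1
  t1 = b.(b.(0 + 0) + b.(0 + 0)) → =b=> t2
  t2 = b.(0 + 0) + b.(0 + 0) → =b=> t3
  t3 = 0 + 0 → ∅
Bisimilarity quotient blocks:
  B0 = {s0, t0}
  B1 = {s1, t1}
  B2 = {s2, t2}
  B3 = {s3, s4, t3}
s0 ∈ B0, t0 ∈ B0 → same block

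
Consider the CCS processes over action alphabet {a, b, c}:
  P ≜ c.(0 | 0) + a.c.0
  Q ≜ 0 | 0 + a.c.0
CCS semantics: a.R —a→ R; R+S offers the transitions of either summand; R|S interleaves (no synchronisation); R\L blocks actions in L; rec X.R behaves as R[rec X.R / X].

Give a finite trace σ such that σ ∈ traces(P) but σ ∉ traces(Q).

c

P's transition system — 4 states:
  u0 = c.(0 | 0) + a.c.0 :: --a--▸ u1, --c--▸ u2
  u1 = c.0 :: --c--▸ u3
  u2 = 0 | 0 :: deadlocked
  u3 = 0 :: deadlocked
Q's transition system — 3 states:
  v0 = 0 | 0 + a.c.0 :: --a--▸ v1
  v1 = c.0 :: --c--▸ v2
  v2 = 0 :: deadlocked
Run σ = ⟨c⟩ on P: start {u0}
  after c @ step 1: {u2}
  ✓ P
Run σ = ⟨c⟩ on Q: start {v0}
  after c @ step 1: no successor for Q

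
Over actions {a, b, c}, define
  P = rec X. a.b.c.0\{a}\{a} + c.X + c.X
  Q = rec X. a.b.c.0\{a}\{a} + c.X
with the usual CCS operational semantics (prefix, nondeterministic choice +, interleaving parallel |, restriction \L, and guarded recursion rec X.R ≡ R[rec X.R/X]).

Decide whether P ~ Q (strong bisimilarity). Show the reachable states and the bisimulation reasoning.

LTS(P): 4 reachable states
  s0 = rec X. a.b.c.0\{a}\{a} + c.X + c.X | =a=> s1, =c=> s0
  s1 = b.c.0\{a}\{a} | =b=> s2
  s2 = c.0\{a}\{a} | =c=> s3
  s3 = 0\{a}\{a} | (no moves)
LTS(Q): 4 reachable states
  t0 = rec X. a.b.c.0\{a}\{a} + c.X | =a=> t1, =c=> t0
  t1 = b.c.0\{a}\{a} | =b=> t2
  t2 = c.0\{a}\{a} | =c=> t3
  t3 = 0\{a}\{a} | (no moves)
Coarsest stable partition (strong bisimilarity classes):
  B0 = {s0, t0}
  B1 = {s1, t1}
  B2 = {s2, t2}
  B3 = {s3, t3}
s0 ∈ B0, t0 ∈ B0 → same block

YES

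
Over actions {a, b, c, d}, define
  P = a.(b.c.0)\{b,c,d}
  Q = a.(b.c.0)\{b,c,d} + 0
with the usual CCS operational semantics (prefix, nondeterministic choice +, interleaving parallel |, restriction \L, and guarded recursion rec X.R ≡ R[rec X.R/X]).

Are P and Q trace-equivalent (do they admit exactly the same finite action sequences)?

YES

LTS(P): 2 reachable states
  m0 = a.(b.c.0)\{b,c,d} | --a--▸ m1
  m1 = (b.c.0)\{b,c,d} | (no moves)
LTS(Q): 2 reachable states
  n0 = a.(b.c.0)\{b,c,d} + 0 | --a--▸ n1
  n1 = (b.c.0)\{b,c,d} | (no moves)
Partition-refinement fixed point:
  B0 = {m0, n0}
  B1 = {m1, n1}
m0 ∈ B0, n0 ∈ B0 → same block
Bisimilar ⇒ trace-equivalent.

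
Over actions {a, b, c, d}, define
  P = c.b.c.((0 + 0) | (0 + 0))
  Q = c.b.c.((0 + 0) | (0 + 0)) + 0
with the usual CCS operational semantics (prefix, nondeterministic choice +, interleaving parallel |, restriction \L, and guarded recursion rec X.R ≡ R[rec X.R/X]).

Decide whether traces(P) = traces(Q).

P's transition system — 4 states:
  m0 = c.b.c.((0 + 0) | (0 + 0)) :: —c→ m1
  m1 = b.c.((0 + 0) | (0 + 0)) :: —b→ m2
  m2 = c.((0 + 0) | (0 + 0)) :: —c→ m3
  m3 = (0 + 0) | (0 + 0) :: ∅
Q's transition system — 4 states:
  n0 = c.b.c.((0 + 0) | (0 + 0)) + 0 :: —c→ n1
  n1 = b.c.((0 + 0) | (0 + 0)) :: —b→ n2
  n2 = c.((0 + 0) | (0 + 0)) :: —c→ n3
  n3 = (0 + 0) | (0 + 0) :: ∅
Bisimilarity quotient blocks:
  B0 = {m0, n0}
  B1 = {m1, n1}
  B2 = {m2, n2}
  B3 = {m3, n3}
m0 ∈ B0, n0 ∈ B0 → same block
Bisimilar ⇒ trace-equivalent.

traces(P) = traces(Q)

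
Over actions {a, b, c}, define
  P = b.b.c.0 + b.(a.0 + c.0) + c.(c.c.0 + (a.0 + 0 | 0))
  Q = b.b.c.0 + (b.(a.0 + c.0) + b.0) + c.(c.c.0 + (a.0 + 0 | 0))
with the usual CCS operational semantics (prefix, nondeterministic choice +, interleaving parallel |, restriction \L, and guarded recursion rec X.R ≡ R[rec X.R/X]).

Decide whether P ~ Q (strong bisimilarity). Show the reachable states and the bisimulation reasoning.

LTS(P): 6 reachable states
  s0 = b.b.c.0 + b.(a.0 + c.0) + c.(c.c.0 + (a.0 + 0 | 0)) → —b→ s1, —b→ s2, —c→ s3
  s1 = a.0 + c.0 → —a→ s4, —c→ s4
  s2 = b.c.0 → —b→ s5
  s3 = c.c.0 + (a.0 + 0 | 0) → —a→ s4, —c→ s5
  s4 = 0 → ∅
  s5 = c.0 → —c→ s4
LTS(Q): 6 reachable states
  t0 = b.b.c.0 + (b.(a.0 + c.0) + b.0) + c.(c.c.0 + (a.0 + 0 | 0)) → —b→ t1, —b→ t2, —b→ t3, —c→ t4
  t1 = 0 → ∅
  t2 = a.0 + c.0 → —a→ t1, —c→ t1
  t3 = b.c.0 → —b→ t5
  t4 = c.c.0 + (a.0 + 0 | 0) → —a→ t1, —c→ t5
  t5 = c.0 → —c→ t1
Bisimilarity quotient blocks:
  B0 = {s0}
  B1 = {s1, t2}
  B2 = {s4, t1}
  B3 = {s2, t3}
  B4 = {s5, t5}
  B5 = {s3, t4}
  B6 = {t0}
s0 ∈ B0, t0 ∈ B6 → different blocks

P ≁ Q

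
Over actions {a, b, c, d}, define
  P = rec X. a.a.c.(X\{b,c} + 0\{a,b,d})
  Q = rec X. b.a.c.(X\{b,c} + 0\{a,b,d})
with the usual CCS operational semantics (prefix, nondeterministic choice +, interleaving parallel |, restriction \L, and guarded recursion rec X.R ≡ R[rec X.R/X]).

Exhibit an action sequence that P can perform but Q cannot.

LTS(P): 6 reachable states
  u0 = rec X. a.a.c.(X\{b,c} + 0\{a,b,d}) → ··a··> u1
  u1 = a.c.((rec X. a.a.c.(X\{b,c} + 0\{a,b,d}))\{b,c} + 0\{a,b,d}) → ··a··> u2
  u2 = c.((rec X. a.a.c.(X\{b,c} + 0\{a,b,d}))\{b,c} + 0\{a,b,d}) → ··c··> u3
  u3 = (rec X. a.a.c.(X\{b,c} + 0\{a,b,d}))\{b,c} + 0\{a,b,d} → ··a··> u4
  u4 = (a.c.((rec X. a.a.c.(X\{b,c} + 0\{a,b,d}))\{b,c} + 0\{a,b,d}))\{b,c} → ··a··> u5
  u5 = (c.((rec X. a.a.c.(X\{b,c} + 0\{a,b,d}))\{b,c} + 0\{a,b,d}))\{b,c} → stopped
LTS(Q): 4 reachable states
  v0 = rec X. b.a.c.(X\{b,c} + 0\{a,b,d}) → ··b··> v1
  v1 = a.c.((rec X. b.a.c.(X\{b,c} + 0\{a,b,d}))\{b,c} + 0\{a,b,d}) → ··a··> v2
  v2 = c.((rec X. b.a.c.(X\{b,c} + 0\{a,b,d}))\{b,c} + 0\{a,b,d}) → ··c··> v3
  v3 = (rec X. b.a.c.(X\{b,c} + 0\{a,b,d}))\{b,c} + 0\{a,b,d} → stopped
Executing a from P (initial set {u0}):
  step 1 (a): {u1}
  ✓ P
Executing a from Q (initial set {v0}):
  step 1 (a): no successor for Q

a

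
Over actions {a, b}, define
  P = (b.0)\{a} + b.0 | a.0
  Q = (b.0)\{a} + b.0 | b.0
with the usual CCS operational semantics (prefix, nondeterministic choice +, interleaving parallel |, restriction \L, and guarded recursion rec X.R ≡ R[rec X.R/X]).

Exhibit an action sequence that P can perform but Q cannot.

P's transition system — 5 states:
  m0 = (b.0)\{a} + b.0 | a.0 ⊢ =a=> m1, =b=> m2, =b=> m3
  m1 = b.0 | 0 ⊢ =b=> m4
  m2 = 0 | a.0 ⊢ =a=> m4
  m3 = 0\{a} ⊢ ∅
  m4 = 0 | 0 ⊢ ∅
Q's transition system — 5 states:
  n0 = (b.0)\{a} + b.0 | b.0 ⊢ =b=> n1, =b=> n2, =b=> n3
  n1 = 0 | b.0 ⊢ =b=> n4
  n2 = 0\{a} ⊢ ∅
  n3 = b.0 | 0 ⊢ =b=> n4
  n4 = 0 | 0 ⊢ ∅
Trace ⟨a⟩ through P, begin at {m0}:
  after a @ step 1: {m1}
  P completes σ.
Trace ⟨a⟩ through Q, begin at {n0}:
  after a @ step 1: ∅ (Q stuck)

a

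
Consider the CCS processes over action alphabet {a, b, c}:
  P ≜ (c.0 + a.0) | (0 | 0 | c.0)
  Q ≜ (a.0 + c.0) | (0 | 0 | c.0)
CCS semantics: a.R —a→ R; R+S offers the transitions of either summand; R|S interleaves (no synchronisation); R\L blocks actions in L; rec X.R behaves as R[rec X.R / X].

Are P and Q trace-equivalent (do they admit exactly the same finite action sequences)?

P's transition system — 4 states:
  p0 = (c.0 + a.0) | (0 | 0 | c.0) | —a→ p1, —c→ p1, —c→ p2
  p1 = 0 | (0 | 0 | c.0) | —c→ p3
  p2 = (c.0 + a.0) | (0 | 0 | 0) | —a→ p3, —c→ p3
  p3 = 0 | (0 | 0 | 0) | (no moves)
Q's transition system — 4 states:
  q0 = (a.0 + c.0) | (0 | 0 | c.0) | —a→ q1, —c→ q1, —c→ q2
  q1 = 0 | (0 | 0 | c.0) | —c→ q3
  q2 = (a.0 + c.0) | (0 | 0 | 0) | —a→ q3, —c→ q3
  q3 = 0 | (0 | 0 | 0) | (no moves)
Partition-refinement fixed point:
  B0 = {p0, q0}
  B1 = {p1, q1}
  B2 = {p3, q3}
  B3 = {p2, q2}
p0 ∈ B0, q0 ∈ B0 → same block
Bisimilar ⇒ trace-equivalent.

trace-equivalent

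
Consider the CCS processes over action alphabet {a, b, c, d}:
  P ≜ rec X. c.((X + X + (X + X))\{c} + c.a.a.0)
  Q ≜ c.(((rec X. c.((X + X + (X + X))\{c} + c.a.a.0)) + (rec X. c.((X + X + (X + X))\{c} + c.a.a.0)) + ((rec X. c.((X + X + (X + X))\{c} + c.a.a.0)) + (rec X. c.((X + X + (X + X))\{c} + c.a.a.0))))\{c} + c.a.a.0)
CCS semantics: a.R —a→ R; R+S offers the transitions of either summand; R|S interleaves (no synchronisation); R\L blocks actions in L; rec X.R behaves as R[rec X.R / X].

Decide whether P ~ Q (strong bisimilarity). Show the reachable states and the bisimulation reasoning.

P ~ Q

P's transition system — 5 states:
  m0 = rec X. c.((X + X + (X + X))\{c} + c.a.a.0) ⊢ --c--▸ m1
  m1 = ((rec X. c.((X + X + (X + X))\{c} + c.a.a.0)) + (rec X. c.((X + X + (X + X))\{c} + c.a.a.0)) + ((rec X. c.((X + X + (X + X))\{c} + c.a.a.0)) + (rec X. c.((X + X + (X + X))\{c} + c.a.a.0))))\{c} + c.a.a.0 ⊢ --c--▸ m2
  m2 = a.a.0 ⊢ --a--▸ m3
  m3 = a.0 ⊢ --a--▸ m4
  m4 = 0 ⊢ ∅
Q's transition system — 5 states:
  n0 = c.(((rec X. c.((X + X + (X + X))\{c} + c.a.a.0)) + (rec X. c.((X + X + (X + X))\{c} + c.a.a.0)) + ((rec X. c.((X + X + (X + X))\{c} + c.a.a.0)) + (rec X. c.((X + X + (X + X))\{c} + c.a.a.0))))\{c} + c.a.a.0) ⊢ --c--▸ n1
  n1 = ((rec X. c.((X + X + (X + X))\{c} + c.a.a.0)) + (rec X. c.((X + X + (X + X))\{c} + c.a.a.0)) + ((rec X. c.((X + X + (X + X))\{c} + c.a.a.0)) + (rec X. c.((X + X + (X + X))\{c} + c.a.a.0))))\{c} + c.a.a.0 ⊢ --c--▸ n2
  n2 = a.a.0 ⊢ --a--▸ n3
  n3 = a.0 ⊢ --a--▸ n4
  n4 = 0 ⊢ ∅
Coarsest stable partition (strong bisimilarity classes):
  B0 = {m0, n0}
  B1 = {m1, n1}
  B2 = {m2, n2}
  B3 = {m3, n3}
  B4 = {m4, n4}
m0 ∈ B0, n0 ∈ B0 → same block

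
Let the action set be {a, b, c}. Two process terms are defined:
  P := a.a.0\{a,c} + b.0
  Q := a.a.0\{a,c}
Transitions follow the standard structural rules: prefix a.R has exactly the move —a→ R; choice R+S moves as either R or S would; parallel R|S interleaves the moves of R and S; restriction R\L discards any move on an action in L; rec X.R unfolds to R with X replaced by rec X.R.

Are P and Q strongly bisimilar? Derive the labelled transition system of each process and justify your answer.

not bisimilar

LTS(P): 4 reachable states
  m0 = a.a.0\{a,c} + b.0 has moves --a--▸ m1, --b--▸ m2
  m1 = a.0\{a,c} has moves --a--▸ m3
  m2 = 0 has moves ∅
  m3 = 0\{a,c} has moves ∅
LTS(Q): 3 reachable states
  n0 = a.a.0\{a,c} has moves --a--▸ n1
  n1 = a.0\{a,c} has moves --a--▸ n2
  n2 = 0\{a,c} has moves ∅
Partition-refinement fixed point:
  B0 = {m0}
  B1 = {m1, n1}
  B2 = {m2, m3, n2}
  B3 = {n0}
m0 ∈ B0, n0 ∈ B3 → different blocks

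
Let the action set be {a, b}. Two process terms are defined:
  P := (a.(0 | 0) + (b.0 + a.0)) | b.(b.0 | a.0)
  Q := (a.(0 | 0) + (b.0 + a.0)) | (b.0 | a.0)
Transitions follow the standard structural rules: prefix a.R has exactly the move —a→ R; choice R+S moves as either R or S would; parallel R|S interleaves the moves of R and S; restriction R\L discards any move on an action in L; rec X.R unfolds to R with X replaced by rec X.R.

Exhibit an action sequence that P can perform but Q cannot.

bbb

LTS(P): 15 reachable states
  m0 = (a.(0 | 0) + (b.0 + a.0)) | b.(b.0 | a.0) → -a-> m1, -a-> m2, -b-> m2, -b-> m3
  m1 = 0 | 0 | b.(b.0 | a.0) → -b-> m4
  m2 = 0 | b.(b.0 | a.0) → -b-> m5
  m3 = (a.(0 | 0) + (b.0 + a.0)) | (b.0 | a.0) → -a-> m4, -a-> m5, -a-> m6, -b-> m5, -b-> m7
  m4 = 0 | 0 | (b.0 | a.0) → -a-> m8, -b-> m9
  m5 = 0 | (b.0 | a.0) → -a-> m10, -b-> m11
  m6 = (a.(0 | 0) + (b.0 + a.0)) | (b.0 | 0) → -a-> m10, -a-> m8, -b-> m10, -b-> m12
  m7 = (a.(0 | 0) + (b.0 + a.0)) | (0 | a.0) → -a-> m11, -a-> m12, -a-> m9, -b-> m11
  m8 = 0 | 0 | (b.0 | 0) → -b-> m13
  m9 = 0 | 0 | (0 | a.0) → -a-> m13
  m10 = 0 | (b.0 | 0) → -b-> m14
  m11 = 0 | (0 | a.0) → -a-> m14
  m12 = (a.(0 | 0) + (b.0 + a.0)) | (0 | 0) → -a-> m13, -a-> m14, -b-> m14
  m13 = 0 | 0 | (0 | 0) → (no moves)
  m14 = 0 | (0 | 0) → (no moves)
LTS(Q): 12 reachable states
  n0 = (a.(0 | 0) + (b.0 + a.0)) | (b.0 | a.0) → -a-> n1, -a-> n2, -a-> n3, -b-> n2, -b-> n4
  n1 = (a.(0 | 0) + (b.0 + a.0)) | (b.0 | 0) → -a-> n5, -a-> n6, -b-> n5, -b-> n7
  n2 = 0 | (b.0 | a.0) → -a-> n5, -b-> n8
  n3 = 0 | 0 | (b.0 | a.0) → -a-> n6, -b-> n9
  n4 = (a.(0 | 0) + (b.0 + a.0)) | (0 | a.0) → -a-> n7, -a-> n8, -a-> n9, -b-> n8
  n5 = 0 | (b.0 | 0) → -b-> n10
  n6 = 0 | 0 | (b.0 | 0) → -b-> n11
  n7 = (a.(0 | 0) + (b.0 + a.0)) | (0 | 0) → -a-> n10, -a-> n11, -b-> n10
  n8 = 0 | (0 | a.0) → -a-> n10
  n9 = 0 | 0 | (0 | a.0) → -a-> n11
  n10 = 0 | (0 | 0) → (no moves)
  n11 = 0 | 0 | (0 | 0) → (no moves)
Trace ⟨bbb⟩ through P, begin at {m0}:
  after b @ step 1: {m2, m3}
  after b @ step 2: {m5, m7}
  after b @ step 3: {m11}
  ✓ P
Trace ⟨bbb⟩ through Q, begin at {n0}:
  after b @ step 1: {n2, n4}
  after b @ step 2: {n8}
  after b @ step 3: ∅  — Q cannot continue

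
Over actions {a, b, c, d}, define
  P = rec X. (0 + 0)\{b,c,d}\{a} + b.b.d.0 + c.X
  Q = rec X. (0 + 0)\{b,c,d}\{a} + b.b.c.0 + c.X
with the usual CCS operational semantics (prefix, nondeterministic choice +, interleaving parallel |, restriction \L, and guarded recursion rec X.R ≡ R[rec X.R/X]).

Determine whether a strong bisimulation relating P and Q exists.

P ≁ Q

Reachable graph of P (4 states):
  m0 = rec X. (0 + 0)\{b,c,d}\{a} + b.b.d.0 + c.X has moves -b-> m1, -c-> m0
  m1 = b.d.0 has moves -b-> m2
  m2 = d.0 has moves -d-> m3
  m3 = 0 has moves stopped
Reachable graph of Q (4 states):
  n0 = rec X. (0 + 0)\{b,c,d}\{a} + b.b.c.0 + c.X has moves -b-> n1, -c-> n0
  n1 = b.c.0 has moves -b-> n2
  n2 = c.0 has moves -c-> n3
  n3 = 0 has moves stopped
Coarsest stable partition (strong bisimilarity classes):
  B0 = {m0}
  B1 = {m1}
  B2 = {m2}
  B3 = {m3, n3}
  B4 = {n0}
  B5 = {n1}
  B6 = {n2}
m0 ∈ B0, n0 ∈ B4 → different blocks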